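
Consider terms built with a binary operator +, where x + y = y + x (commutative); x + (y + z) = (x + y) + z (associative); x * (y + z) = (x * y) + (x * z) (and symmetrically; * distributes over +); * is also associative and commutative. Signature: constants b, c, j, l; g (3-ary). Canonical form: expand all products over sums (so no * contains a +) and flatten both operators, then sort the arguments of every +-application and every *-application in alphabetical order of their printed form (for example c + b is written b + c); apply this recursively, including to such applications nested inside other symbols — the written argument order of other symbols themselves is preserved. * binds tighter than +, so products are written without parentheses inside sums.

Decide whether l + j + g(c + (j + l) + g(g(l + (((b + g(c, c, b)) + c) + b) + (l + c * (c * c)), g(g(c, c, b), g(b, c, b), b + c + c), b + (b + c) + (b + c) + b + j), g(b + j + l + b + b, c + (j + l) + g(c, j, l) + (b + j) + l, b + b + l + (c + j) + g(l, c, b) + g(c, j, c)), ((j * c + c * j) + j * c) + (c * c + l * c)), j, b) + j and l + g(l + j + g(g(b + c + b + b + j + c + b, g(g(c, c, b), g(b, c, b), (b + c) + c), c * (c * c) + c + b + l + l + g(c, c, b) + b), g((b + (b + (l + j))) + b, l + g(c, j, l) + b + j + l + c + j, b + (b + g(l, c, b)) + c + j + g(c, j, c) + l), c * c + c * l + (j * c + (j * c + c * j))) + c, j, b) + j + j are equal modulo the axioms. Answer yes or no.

Left:  l + j + g(c + (j + l) + g(g(l + (((b + g(c, c, b)) + c) + b) + (l + c * (c * c)), g(g(c, c, b), g(b, c, b), b + c + c), b + (b + c) + (b + c) + b + j), g(b + j + l + b + b, c + (j + l) + g(c, j, l) + (b + j) + l, b + b + l + (c + j) + g(l, c, b) + g(c, j, c)), ((j * c + c * j) + j * c) + (c * c + l * c)), j, b) + j
  Merge nested applications:  l + j + g(c + g(g(b + b + c + c * c * c + g(c, c, b) + l + l, g(g(c, c, b), g(b, c, b), b + c + c), b + b + b + b + c + c + j), g(b + b + b + j + l, b + c + g(c, j, l) + j + j + l + l, b + b + c + g(c, j, c) + g(l, c, b) + j + l), c * c + c * j + c * j + c * j + c * l) + j + l, j, b) + j
  Sort:  g(c + g(g(b + b + c + c * c * c + g(c, c, b) + l + l, g(g(c, c, b), g(b, c, b), b + c + c), b + b + b + b + c + c + j), g(b + b + b + j + l, b + c + g(c, j, l) + j + j + l + l, b + b + c + g(c, j, c) + g(l, c, b) + j + l), c * c + c * j + c * j + c * j + c * l) + j + l, j, b) + j + j + l
Right:  l + g(l + j + g(g(b + c + b + b + j + c + b, g(g(c, c, b), g(b, c, b), (b + c) + c), c * (c * c) + c + b + l + l + g(c, c, b) + b), g((b + (b + (l + j))) + b, l + g(c, j, l) + b + j + l + c + j, b + (b + g(l, c, b)) + c + j + g(c, j, c) + l), c * c + c * l + (j * c + (j * c + c * j))) + c, j, b) + j + j
  Flatten:  l + g(c + g(g(b + b + b + b + c + c + j, g(g(c, c, b), g(b, c, b), b + c + c), b + b + c + c * c * c + g(c, c, b) + l + l), g(b + b + b + j + l, b + c + g(c, j, l) + j + j + l + l, b + b + c + g(c, j, c) + g(l, c, b) + j + l), c * c + c * j + c * j + c * j + c * l) + j + l, j, b) + j + j
  Sort:  g(c + g(g(b + b + b + b + c + c + j, g(g(c, c, b), g(b, c, b), b + c + c), b + b + c + c * c * c + g(c, c, b) + l + l), g(b + b + b + j + l, b + c + g(c, j, l) + j + j + l + l, b + b + c + g(c, j, c) + g(l, c, b) + j + l), c * c + c * j + c * j + c * j + c * l) + j + l, j, b) + j + j + l

Answer: no — g(c + g(g(b + b + c + c * c * c + g(c, c, b) + l + l, g(g(c, c, b), g(b, c, b), b + c + c), b + b + b + b + c + c + j), g(b + b + b + j + l, b + c + g(c, j, l) + j + j + l + l, b + b + c + g(c, j, c) + g(l, c, b) + j + l), c * c + c * j + c * j + c * j + c * l) + j + l, j, b) + j + j + l vs g(c + g(g(b + b + b + b + c + c + j, g(g(c, c, b), g(b, c, b), b + c + c), b + b + c + c * c * c + g(c, c, b) + l + l), g(b + b + b + j + l, b + c + g(c, j, l) + j + j + l + l, b + b + c + g(c, j, c) + g(l, c, b) + j + l), c * c + c * j + c * j + c * j + c * l) + j + l, j, b) + j + j + l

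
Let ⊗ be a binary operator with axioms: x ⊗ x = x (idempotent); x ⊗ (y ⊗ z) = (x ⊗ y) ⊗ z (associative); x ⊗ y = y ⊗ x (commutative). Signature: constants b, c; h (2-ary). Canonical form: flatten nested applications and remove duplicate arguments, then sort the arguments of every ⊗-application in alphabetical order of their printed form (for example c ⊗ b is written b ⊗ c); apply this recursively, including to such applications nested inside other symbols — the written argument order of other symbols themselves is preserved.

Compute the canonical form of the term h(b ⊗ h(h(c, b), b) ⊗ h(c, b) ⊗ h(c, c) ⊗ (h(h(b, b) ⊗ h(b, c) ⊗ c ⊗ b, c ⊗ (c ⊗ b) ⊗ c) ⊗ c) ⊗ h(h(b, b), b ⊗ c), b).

Work inside:  b ⊗ h(h(c, b), b) ⊗ h(c, b) ⊗ h(c, c) ⊗ (h(h(b, b) ⊗ h(b, c) ⊗ c ⊗ b, c ⊗ (c ⊗ b) ⊗ c) ⊗ c) ⊗ h(h(b, b), b ⊗ c)
Flatten:  b ⊗ h(h(c, b), b) ⊗ h(c, b) ⊗ h(c, c) ⊗ h(h(b, b) ⊗ h(b, c) ⊗ c ⊗ b, c ⊗ (c ⊗ b) ⊗ c) ⊗ c ⊗ h(h(b, b), b ⊗ c)
Inside:  h(h(b, b) ⊗ h(b, c) ⊗ c ⊗ b, c ⊗ (c ⊗ b) ⊗ c)  →  h(b ⊗ c ⊗ h(b, b) ⊗ h(b, c), b ⊗ c)
Sort arguments:  b ⊗ c ⊗ h(b ⊗ c ⊗ h(b, b) ⊗ h(b, c), b ⊗ c) ⊗ h(c, b) ⊗ h(c, c) ⊗ h(h(b, b), b ⊗ c) ⊗ h(h(c, b), b)
Reassemble:  h(b ⊗ c ⊗ h(b ⊗ c ⊗ h(b, b) ⊗ h(b, c), b ⊗ c) ⊗ h(c, b) ⊗ h(c, c) ⊗ h(h(b, b), b ⊗ c) ⊗ h(h(c, b), b), b)

Answer: h(b ⊗ c ⊗ h(b ⊗ c ⊗ h(b, b) ⊗ h(b, c), b ⊗ c) ⊗ h(c, b) ⊗ h(c, c) ⊗ h(h(b, b), b ⊗ c) ⊗ h(h(c, b), b), b)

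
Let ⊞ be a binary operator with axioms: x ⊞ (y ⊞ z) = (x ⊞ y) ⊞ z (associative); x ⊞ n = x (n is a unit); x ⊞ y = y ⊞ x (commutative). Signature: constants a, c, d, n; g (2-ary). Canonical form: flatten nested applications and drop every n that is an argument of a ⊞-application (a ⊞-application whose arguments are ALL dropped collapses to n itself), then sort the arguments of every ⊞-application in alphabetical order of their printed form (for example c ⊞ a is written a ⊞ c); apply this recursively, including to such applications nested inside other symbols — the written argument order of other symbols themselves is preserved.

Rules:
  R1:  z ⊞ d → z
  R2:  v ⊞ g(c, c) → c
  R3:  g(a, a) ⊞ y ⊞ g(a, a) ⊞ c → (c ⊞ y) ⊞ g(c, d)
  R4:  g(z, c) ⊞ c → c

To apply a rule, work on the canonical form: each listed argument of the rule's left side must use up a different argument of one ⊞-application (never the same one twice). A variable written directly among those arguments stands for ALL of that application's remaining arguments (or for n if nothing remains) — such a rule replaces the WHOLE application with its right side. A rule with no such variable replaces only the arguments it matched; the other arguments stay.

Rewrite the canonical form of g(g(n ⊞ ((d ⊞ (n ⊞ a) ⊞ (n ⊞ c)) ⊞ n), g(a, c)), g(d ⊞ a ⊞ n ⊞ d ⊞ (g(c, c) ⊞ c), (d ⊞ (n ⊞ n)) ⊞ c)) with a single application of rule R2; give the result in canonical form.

Canonical form:  g(g(a ⊞ c ⊞ d, g(a, c)), g(a ⊞ c ⊞ d ⊞ d ⊞ g(c, c), c ⊞ d))
Match R2:  consume g(c, c);  v := a ⊞ c ⊞ d ⊞ d
The variable takes the whole remainder — replace the entire application.
Giving:  g(g(a ⊞ c ⊞ d, g(a, c)), g(c, c ⊞ d))

Answer: g(g(a ⊞ c ⊞ d, g(a, c)), g(c, c ⊞ d))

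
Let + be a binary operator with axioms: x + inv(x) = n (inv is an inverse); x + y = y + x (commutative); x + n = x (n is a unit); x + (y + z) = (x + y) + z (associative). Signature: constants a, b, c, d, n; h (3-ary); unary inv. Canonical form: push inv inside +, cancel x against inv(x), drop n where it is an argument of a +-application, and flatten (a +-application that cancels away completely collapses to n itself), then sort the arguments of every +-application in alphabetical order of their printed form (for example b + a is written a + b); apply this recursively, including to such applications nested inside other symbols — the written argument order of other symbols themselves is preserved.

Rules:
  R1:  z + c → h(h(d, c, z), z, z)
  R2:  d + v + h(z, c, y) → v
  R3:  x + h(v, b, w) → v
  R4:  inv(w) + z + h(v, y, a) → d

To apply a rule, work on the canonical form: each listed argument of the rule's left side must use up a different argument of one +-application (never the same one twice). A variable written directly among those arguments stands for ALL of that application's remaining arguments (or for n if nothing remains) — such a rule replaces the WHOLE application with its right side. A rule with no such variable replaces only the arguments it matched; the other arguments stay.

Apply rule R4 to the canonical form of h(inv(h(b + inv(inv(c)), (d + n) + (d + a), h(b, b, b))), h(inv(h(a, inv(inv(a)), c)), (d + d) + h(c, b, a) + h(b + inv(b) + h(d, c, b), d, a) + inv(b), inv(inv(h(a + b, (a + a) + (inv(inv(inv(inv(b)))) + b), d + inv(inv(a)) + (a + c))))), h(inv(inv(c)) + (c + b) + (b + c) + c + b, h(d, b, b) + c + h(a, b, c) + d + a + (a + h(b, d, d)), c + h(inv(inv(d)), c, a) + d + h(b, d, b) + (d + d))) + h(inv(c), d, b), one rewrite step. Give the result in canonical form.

Answer: h(inv(c), d, b) + h(inv(h(b + c, a + d + d, h(b, b, b))), h(inv(h(a, a, c)), d, h(a + b, a + a + b + b, a + a + c + d)), h(b + b + b + c + c + c + c, a + a + c + d + h(a, b, c) + h(b, d, d) + h(d, b, b), c + d + d + d + h(b, d, b) + h(d, c, a)))

Derivation:
Canonical form:  h(inv(c), d, b) + h(inv(h(b + c, a + d + d, h(b, b, b))), h(inv(h(a, a, c)), d + d + h(c, b, a) + h(h(d, c, b), d, a) + inv(b), h(a + b, a + a + b + b, a + a + c + d)), h(b + b + b + c + c + c + c, a + a + c + d + h(a, b, c) + h(b, d, d) + h(d, b, b), c + d + d + d + h(b, d, b) + h(d, c, a)))
Apply R4:  consuming h(c, b, a), inv(b);  v := c, w := b, y := b, z := d + d + h(h(d, c, b), d, a)
The variable takes the whole remainder — replace the entire application.
Giving:  h(inv(c), d, b) + h(inv(h(b + c, a + d + d, h(b, b, b))), h(inv(h(a, a, c)), d, h(a + b, a + a + b + b, a + a + c + d)), h(b + b + b + c + c + c + c, a + a + c + d + h(a, b, c) + h(b, d, d) + h(d, b, b), c + d + d + d + h(b, d, b) + h(d, c, a)))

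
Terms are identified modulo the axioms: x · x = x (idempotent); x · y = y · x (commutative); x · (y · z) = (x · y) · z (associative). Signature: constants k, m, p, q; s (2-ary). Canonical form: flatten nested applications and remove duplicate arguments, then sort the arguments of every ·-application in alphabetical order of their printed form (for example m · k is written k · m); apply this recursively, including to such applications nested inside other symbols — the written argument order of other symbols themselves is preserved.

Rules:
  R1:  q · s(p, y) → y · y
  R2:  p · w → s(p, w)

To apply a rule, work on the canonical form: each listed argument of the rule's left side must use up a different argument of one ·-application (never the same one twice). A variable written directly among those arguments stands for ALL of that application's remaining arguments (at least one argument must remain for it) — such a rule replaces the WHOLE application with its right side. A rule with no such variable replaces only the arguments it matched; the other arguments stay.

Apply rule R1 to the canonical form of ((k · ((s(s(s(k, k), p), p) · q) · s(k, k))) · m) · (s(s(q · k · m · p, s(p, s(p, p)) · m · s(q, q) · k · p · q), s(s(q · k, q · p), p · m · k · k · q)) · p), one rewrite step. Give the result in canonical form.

Canonical form:  k · m · p · q · s(k, k) · s(s(k · m · p · q, k · m · p · q · s(p, s(p, p)) · s(q, q)), s(s(k · q, p · q), k · m · p · q)) · s(s(s(k, k), p), p)
Apply R1:  consuming q, s(p, s(p, p));  y := s(p, p)
Giving:  k · m · p · q · s(k, k) · s(s(k · m · p · q, k · m · p · s(p, p) · s(q, q)), s(s(k · q, p · q), k · m · p · q)) · s(s(s(k, k), p), p)

Answer: k · m · p · q · s(k, k) · s(s(k · m · p · q, k · m · p · s(p, p) · s(q, q)), s(s(k · q, p · q), k · m · p · q)) · s(s(s(k, k), p), p)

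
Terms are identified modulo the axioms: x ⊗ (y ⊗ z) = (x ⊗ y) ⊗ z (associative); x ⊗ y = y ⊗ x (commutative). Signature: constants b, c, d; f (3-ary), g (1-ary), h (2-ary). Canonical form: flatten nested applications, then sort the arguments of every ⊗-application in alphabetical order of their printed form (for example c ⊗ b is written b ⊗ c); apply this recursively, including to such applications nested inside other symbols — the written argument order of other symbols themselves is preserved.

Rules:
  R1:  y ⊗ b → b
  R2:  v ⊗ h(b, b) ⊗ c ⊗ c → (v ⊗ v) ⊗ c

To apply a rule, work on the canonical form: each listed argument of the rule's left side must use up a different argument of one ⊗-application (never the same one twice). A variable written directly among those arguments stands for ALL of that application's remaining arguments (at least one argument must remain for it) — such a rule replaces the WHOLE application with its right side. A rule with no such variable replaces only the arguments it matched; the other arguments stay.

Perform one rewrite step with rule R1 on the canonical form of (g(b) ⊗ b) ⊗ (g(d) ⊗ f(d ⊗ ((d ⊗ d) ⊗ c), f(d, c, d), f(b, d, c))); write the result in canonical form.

Canonical form:  b ⊗ f(c ⊗ d ⊗ d ⊗ d, f(d, c, d), f(b, d, c)) ⊗ g(b) ⊗ g(d)
R1 matches:  uses b;  y := f(c ⊗ d ⊗ d ⊗ d, f(d, c, d), f(b, d, c)) ⊗ g(b) ⊗ g(d)
The extension variable absorbs all remaining arguments, so the whole application is rewritten.
Result:  b

Answer: b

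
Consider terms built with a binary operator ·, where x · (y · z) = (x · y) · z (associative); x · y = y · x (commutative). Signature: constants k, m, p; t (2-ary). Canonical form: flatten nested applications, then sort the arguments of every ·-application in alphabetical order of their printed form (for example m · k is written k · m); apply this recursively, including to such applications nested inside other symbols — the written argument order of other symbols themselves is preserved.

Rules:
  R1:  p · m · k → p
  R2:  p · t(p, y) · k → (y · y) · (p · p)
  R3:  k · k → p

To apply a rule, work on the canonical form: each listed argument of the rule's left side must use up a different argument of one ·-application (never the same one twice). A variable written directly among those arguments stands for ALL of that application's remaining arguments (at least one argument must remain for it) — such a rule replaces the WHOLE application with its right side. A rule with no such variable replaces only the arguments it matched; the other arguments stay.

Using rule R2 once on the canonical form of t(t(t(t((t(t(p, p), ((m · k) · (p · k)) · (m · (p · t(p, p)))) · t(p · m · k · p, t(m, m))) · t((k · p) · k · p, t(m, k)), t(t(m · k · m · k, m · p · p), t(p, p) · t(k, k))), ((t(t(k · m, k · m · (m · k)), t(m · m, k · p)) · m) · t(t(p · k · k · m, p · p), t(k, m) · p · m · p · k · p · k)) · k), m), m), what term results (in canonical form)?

Answer: t(t(t(t(t(k · k · p · p, t(m, k)) · t(k · m · p · p, t(m, m)) · t(t(p, p), k · m · m · p · p · p · p · p), t(t(k · k · m · m, m · p · p), t(k, k) · t(p, p))), k · m · t(t(k · k · m · p, p · p), k · k · m · p · p · p · t(k, m)) · t(t(k · m, k · k · m · m), t(m · m, k · p))), m), m)

Derivation:
Canonical form:  t(t(t(t(t(k · k · p · p, t(m, k)) · t(k · m · p · p, t(m, m)) · t(t(p, p), k · k · m · m · p · p · t(p, p)), t(t(k · k · m · m, m · p · p), t(k, k) · t(p, p))), k · m · t(t(k · k · m · p, p · p), k · k · m · p · p · p · t(k, m)) · t(t(k · m, k · k · m · m), t(m · m, k · p))), m), m)
Match R2:  consume k, p, t(p, p);  y := p
Giving:  t(t(t(t(t(k · k · p · p, t(m, k)) · t(k · m · p · p, t(m, m)) · t(t(p, p), k · m · m · p · p · p · p · p), t(t(k · k · m · m, m · p · p), t(k, k) · t(p, p))), k · m · t(t(k · k · m · p, p · p), k · k · m · p · p · p · t(k, m)) · t(t(k · m, k · k · m · m), t(m · m, k · p))), m), m)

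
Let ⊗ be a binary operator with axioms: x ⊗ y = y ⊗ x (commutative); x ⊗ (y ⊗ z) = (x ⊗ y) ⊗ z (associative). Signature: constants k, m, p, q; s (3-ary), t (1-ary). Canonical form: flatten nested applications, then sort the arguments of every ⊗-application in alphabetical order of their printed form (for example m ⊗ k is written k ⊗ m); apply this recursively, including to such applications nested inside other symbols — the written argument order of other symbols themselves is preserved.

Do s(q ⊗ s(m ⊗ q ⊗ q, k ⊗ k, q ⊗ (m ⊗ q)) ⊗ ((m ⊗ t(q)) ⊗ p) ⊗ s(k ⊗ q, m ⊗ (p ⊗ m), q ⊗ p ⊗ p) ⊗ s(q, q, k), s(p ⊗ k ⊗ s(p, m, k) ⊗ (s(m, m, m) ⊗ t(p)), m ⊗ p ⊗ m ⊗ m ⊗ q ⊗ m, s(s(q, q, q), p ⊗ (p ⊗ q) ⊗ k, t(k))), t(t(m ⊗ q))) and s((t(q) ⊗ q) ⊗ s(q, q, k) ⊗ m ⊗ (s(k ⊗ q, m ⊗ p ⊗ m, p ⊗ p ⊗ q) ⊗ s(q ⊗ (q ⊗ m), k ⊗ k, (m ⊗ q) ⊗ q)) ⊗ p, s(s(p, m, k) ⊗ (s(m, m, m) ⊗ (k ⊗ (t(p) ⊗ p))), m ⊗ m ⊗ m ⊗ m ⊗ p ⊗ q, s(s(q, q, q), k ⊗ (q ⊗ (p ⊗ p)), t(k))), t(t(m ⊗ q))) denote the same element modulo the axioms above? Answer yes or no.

Answer: yes — both canonical forms are s(m ⊗ p ⊗ q ⊗ s(k ⊗ q, m ⊗ m ⊗ p, p ⊗ p ⊗ q) ⊗ s(m ⊗ q ⊗ q, k ⊗ k, m ⊗ q ⊗ q) ⊗ s(q, q, k) ⊗ t(q), s(k ⊗ p ⊗ s(m, m, m) ⊗ s(p, m, k) ⊗ t(p), m ⊗ m ⊗ m ⊗ m ⊗ p ⊗ q, s(s(q, q, q), k ⊗ p ⊗ p ⊗ q, t(k))), t(t(m ⊗ q)))

Derivation:
Left:  s(q ⊗ s(m ⊗ q ⊗ q, k ⊗ k, q ⊗ (m ⊗ q)) ⊗ ((m ⊗ t(q)) ⊗ p) ⊗ s(k ⊗ q, m ⊗ (p ⊗ m), q ⊗ p ⊗ p) ⊗ s(q, q, k), s(p ⊗ k ⊗ s(p, m, k) ⊗ (s(m, m, m) ⊗ t(p)), m ⊗ p ⊗ m ⊗ m ⊗ q ⊗ m, s(s(q, q, q), p ⊗ (p ⊗ q) ⊗ k, t(k))), t(t(m ⊗ q)))
  Descend into:  q ⊗ s(m ⊗ q ⊗ q, k ⊗ k, q ⊗ (m ⊗ q)) ⊗ ((m ⊗ t(q)) ⊗ p) ⊗ s(k ⊗ q, m ⊗ (p ⊗ m), q ⊗ p ⊗ p) ⊗ s(q, q, k)
  Un-nest:  q ⊗ s(m ⊗ q ⊗ q, k ⊗ k, q ⊗ (m ⊗ q)) ⊗ m ⊗ t(q) ⊗ p ⊗ s(k ⊗ q, m ⊗ (p ⊗ m), q ⊗ p ⊗ p) ⊗ s(q, q, k)
  Canonicalize subterm:  s(m ⊗ q ⊗ q, k ⊗ k, q ⊗ (m ⊗ q))  →  s(m ⊗ q ⊗ q, k ⊗ k, m ⊗ q ⊗ q)
  Inside:  s(k ⊗ q, m ⊗ (p ⊗ m), q ⊗ p ⊗ p)  →  s(k ⊗ q, m ⊗ m ⊗ p, p ⊗ p ⊗ q)
  Sort:  m ⊗ p ⊗ q ⊗ s(k ⊗ q, m ⊗ m ⊗ p, p ⊗ p ⊗ q) ⊗ s(m ⊗ q ⊗ q, k ⊗ k, m ⊗ q ⊗ q) ⊗ s(q, q, k) ⊗ t(q)
  Rebuild:  s(m ⊗ p ⊗ q ⊗ s(k ⊗ q, m ⊗ m ⊗ p, p ⊗ p ⊗ q) ⊗ s(m ⊗ q ⊗ q, k ⊗ k, m ⊗ q ⊗ q) ⊗ s(q, q, k) ⊗ t(q), s(k ⊗ p ⊗ s(m, m, m) ⊗ s(p, m, k) ⊗ t(p), m ⊗ m ⊗ m ⊗ m ⊗ p ⊗ q, s(s(q, q, q), k ⊗ p ⊗ p ⊗ q, t(k))), t(t(m ⊗ q)))
Right:  s((t(q) ⊗ q) ⊗ s(q, q, k) ⊗ m ⊗ (s(k ⊗ q, m ⊗ p ⊗ m, p ⊗ p ⊗ q) ⊗ s(q ⊗ (q ⊗ m), k ⊗ k, (m ⊗ q) ⊗ q)) ⊗ p, s(s(p, m, k) ⊗ (s(m, m, m) ⊗ (k ⊗ (t(p) ⊗ p))), m ⊗ m ⊗ m ⊗ m ⊗ p ⊗ q, s(s(q, q, q), k ⊗ (q ⊗ (p ⊗ p)), t(k))), t(t(m ⊗ q)))
  Focus inside:  (t(q) ⊗ q) ⊗ s(q, q, k) ⊗ m ⊗ (s(k ⊗ q, m ⊗ p ⊗ m, p ⊗ p ⊗ q) ⊗ s(q ⊗ (q ⊗ m), k ⊗ k, (m ⊗ q) ⊗ q)) ⊗ p
  Un-nest:  t(q) ⊗ q ⊗ s(q, q, k) ⊗ m ⊗ s(k ⊗ q, m ⊗ p ⊗ m, p ⊗ p ⊗ q) ⊗ s(q ⊗ (q ⊗ m), k ⊗ k, (m ⊗ q) ⊗ q) ⊗ p
  Simplify inside:  s(k ⊗ q, m ⊗ p ⊗ m, p ⊗ p ⊗ q)  →  s(k ⊗ q, m ⊗ m ⊗ p, p ⊗ p ⊗ q)
  Canonicalize subterm:  s(q ⊗ (q ⊗ m), k ⊗ k, (m ⊗ q) ⊗ q)  →  s(m ⊗ q ⊗ q, k ⊗ k, m ⊗ q ⊗ q)
  Sort arguments:  m ⊗ p ⊗ q ⊗ s(k ⊗ q, m ⊗ m ⊗ p, p ⊗ p ⊗ q) ⊗ s(m ⊗ q ⊗ q, k ⊗ k, m ⊗ q ⊗ q) ⊗ s(q, q, k) ⊗ t(q)
  Rebuild:  s(m ⊗ p ⊗ q ⊗ s(k ⊗ q, m ⊗ m ⊗ p, p ⊗ p ⊗ q) ⊗ s(m ⊗ q ⊗ q, k ⊗ k, m ⊗ q ⊗ q) ⊗ s(q, q, k) ⊗ t(q), s(k ⊗ p ⊗ s(m, m, m) ⊗ s(p, m, k) ⊗ t(p), m ⊗ m ⊗ m ⊗ m ⊗ p ⊗ q, s(s(q, q, q), k ⊗ p ⊗ p ⊗ q, t(k))), t(t(m ⊗ q)))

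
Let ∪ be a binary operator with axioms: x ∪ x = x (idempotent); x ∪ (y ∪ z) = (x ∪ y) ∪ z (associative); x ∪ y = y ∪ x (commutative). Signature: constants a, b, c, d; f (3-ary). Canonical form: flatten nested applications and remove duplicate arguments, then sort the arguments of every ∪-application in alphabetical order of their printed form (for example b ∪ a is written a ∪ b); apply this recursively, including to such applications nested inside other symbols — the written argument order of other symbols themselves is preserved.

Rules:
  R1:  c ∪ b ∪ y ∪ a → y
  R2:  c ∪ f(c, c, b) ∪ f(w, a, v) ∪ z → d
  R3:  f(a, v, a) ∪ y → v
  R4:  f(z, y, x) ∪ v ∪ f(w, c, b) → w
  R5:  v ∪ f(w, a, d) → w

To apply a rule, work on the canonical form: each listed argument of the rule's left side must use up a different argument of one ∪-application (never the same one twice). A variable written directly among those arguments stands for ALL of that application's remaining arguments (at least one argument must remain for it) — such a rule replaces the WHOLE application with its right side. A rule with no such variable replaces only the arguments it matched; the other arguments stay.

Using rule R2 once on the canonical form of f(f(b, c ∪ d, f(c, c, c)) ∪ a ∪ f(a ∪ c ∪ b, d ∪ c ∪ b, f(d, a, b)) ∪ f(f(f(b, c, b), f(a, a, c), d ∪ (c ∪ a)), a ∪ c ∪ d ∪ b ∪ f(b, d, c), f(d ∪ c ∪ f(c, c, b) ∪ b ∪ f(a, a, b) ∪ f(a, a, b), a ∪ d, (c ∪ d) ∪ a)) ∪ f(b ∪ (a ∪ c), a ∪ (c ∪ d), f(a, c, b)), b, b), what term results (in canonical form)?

Answer: f(a ∪ f(a ∪ b ∪ c, a ∪ c ∪ d, f(a, c, b)) ∪ f(a ∪ b ∪ c, b ∪ c ∪ d, f(d, a, b)) ∪ f(b, c ∪ d, f(c, c, c)) ∪ f(f(f(b, c, b), f(a, a, c), a ∪ c ∪ d), a ∪ b ∪ c ∪ d ∪ f(b, d, c), f(d, a ∪ d, a ∪ c ∪ d)), b, b)

Derivation:
Canonical form:  f(a ∪ f(a ∪ b ∪ c, a ∪ c ∪ d, f(a, c, b)) ∪ f(a ∪ b ∪ c, b ∪ c ∪ d, f(d, a, b)) ∪ f(b, c ∪ d, f(c, c, c)) ∪ f(f(f(b, c, b), f(a, a, c), a ∪ c ∪ d), a ∪ b ∪ c ∪ d ∪ f(b, d, c), f(b ∪ c ∪ d ∪ f(a, a, b) ∪ f(c, c, b), a ∪ d, a ∪ c ∪ d)), b, b)
Apply R2:  consuming c, f(a, a, b), f(c, c, b);  v := b, w := a, z := b ∪ d
The variable takes the whole remainder — replace the entire application.
Giving:  f(a ∪ f(a ∪ b ∪ c, a ∪ c ∪ d, f(a, c, b)) ∪ f(a ∪ b ∪ c, b ∪ c ∪ d, f(d, a, b)) ∪ f(b, c ∪ d, f(c, c, c)) ∪ f(f(f(b, c, b), f(a, a, c), a ∪ c ∪ d), a ∪ b ∪ c ∪ d ∪ f(b, d, c), f(d, a ∪ d, a ∪ c ∪ d)), b, b)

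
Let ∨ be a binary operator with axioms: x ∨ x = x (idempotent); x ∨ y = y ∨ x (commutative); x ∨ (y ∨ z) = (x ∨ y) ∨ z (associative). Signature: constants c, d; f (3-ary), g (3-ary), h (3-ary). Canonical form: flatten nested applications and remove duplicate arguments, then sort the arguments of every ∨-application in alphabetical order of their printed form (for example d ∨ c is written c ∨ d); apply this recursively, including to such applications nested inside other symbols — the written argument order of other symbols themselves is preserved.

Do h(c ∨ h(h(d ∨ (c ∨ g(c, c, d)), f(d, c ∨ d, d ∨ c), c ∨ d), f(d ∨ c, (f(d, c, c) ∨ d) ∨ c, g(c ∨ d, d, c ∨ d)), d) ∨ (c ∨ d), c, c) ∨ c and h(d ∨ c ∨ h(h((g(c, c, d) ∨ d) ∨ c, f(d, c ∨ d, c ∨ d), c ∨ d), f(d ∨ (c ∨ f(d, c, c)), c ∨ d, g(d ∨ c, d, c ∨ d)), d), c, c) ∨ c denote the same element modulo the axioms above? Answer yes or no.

Left:  h(c ∨ h(h(d ∨ (c ∨ g(c, c, d)), f(d, c ∨ d, d ∨ c), c ∨ d), f(d ∨ c, (f(d, c, c) ∨ d) ∨ c, g(c ∨ d, d, c ∨ d)), d) ∨ (c ∨ d), c, c) ∨ c
  Inside:  h(c ∨ h(h(d ∨ (c ∨ g(c, c, d)), f(d, c ∨ d, d ∨ c), c ∨ d), f(d ∨ c, (f(d, c, c) ∨ d) ∨ c, g(c ∨ d, d, c ∨ d)), d) ∨ (c ∨ d), c, c)  →  h(c ∨ d ∨ h(h(c ∨ d ∨ g(c, c, d), f(d, c ∨ d, c ∨ d), c ∨ d), f(c ∨ d, c ∨ d ∨ f(d, c, c), g(c ∨ d, d, c ∨ d)), d), c, c)
  Sort arguments:  c ∨ h(c ∨ d ∨ h(h(c ∨ d ∨ g(c, c, d), f(d, c ∨ d, c ∨ d), c ∨ d), f(c ∨ d, c ∨ d ∨ f(d, c, c), g(c ∨ d, d, c ∨ d)), d), c, c)
Right:  h(d ∨ c ∨ h(h((g(c, c, d) ∨ d) ∨ c, f(d, c ∨ d, c ∨ d), c ∨ d), f(d ∨ (c ∨ f(d, c, c)), c ∨ d, g(d ∨ c, d, c ∨ d)), d), c, c) ∨ c
  Inside:  h(d ∨ c ∨ h(h((g(c, c, d) ∨ d) ∨ c, f(d, c ∨ d, c ∨ d), c ∨ d), f(d ∨ (c ∨ f(d, c, c)), c ∨ d, g(d ∨ c, d, c ∨ d)), d), c, c)  →  h(c ∨ d ∨ h(h(c ∨ d ∨ g(c, c, d), f(d, c ∨ d, c ∨ d), c ∨ d), f(c ∨ d ∨ f(d, c, c), c ∨ d, g(c ∨ d, d, c ∨ d)), d), c, c)
  Order the arguments:  c ∨ h(c ∨ d ∨ h(h(c ∨ d ∨ g(c, c, d), f(d, c ∨ d, c ∨ d), c ∨ d), f(c ∨ d ∨ f(d, c, c), c ∨ d, g(c ∨ d, d, c ∨ d)), d), c, c)

Answer: no — c ∨ h(c ∨ d ∨ h(h(c ∨ d ∨ g(c, c, d), f(d, c ∨ d, c ∨ d), c ∨ d), f(c ∨ d, c ∨ d ∨ f(d, c, c), g(c ∨ d, d, c ∨ d)), d), c, c) vs c ∨ h(c ∨ d ∨ h(h(c ∨ d ∨ g(c, c, d), f(d, c ∨ d, c ∨ d), c ∨ d), f(c ∨ d ∨ f(d, c, c), c ∨ d, g(c ∨ d, d, c ∨ d)), d), c, c)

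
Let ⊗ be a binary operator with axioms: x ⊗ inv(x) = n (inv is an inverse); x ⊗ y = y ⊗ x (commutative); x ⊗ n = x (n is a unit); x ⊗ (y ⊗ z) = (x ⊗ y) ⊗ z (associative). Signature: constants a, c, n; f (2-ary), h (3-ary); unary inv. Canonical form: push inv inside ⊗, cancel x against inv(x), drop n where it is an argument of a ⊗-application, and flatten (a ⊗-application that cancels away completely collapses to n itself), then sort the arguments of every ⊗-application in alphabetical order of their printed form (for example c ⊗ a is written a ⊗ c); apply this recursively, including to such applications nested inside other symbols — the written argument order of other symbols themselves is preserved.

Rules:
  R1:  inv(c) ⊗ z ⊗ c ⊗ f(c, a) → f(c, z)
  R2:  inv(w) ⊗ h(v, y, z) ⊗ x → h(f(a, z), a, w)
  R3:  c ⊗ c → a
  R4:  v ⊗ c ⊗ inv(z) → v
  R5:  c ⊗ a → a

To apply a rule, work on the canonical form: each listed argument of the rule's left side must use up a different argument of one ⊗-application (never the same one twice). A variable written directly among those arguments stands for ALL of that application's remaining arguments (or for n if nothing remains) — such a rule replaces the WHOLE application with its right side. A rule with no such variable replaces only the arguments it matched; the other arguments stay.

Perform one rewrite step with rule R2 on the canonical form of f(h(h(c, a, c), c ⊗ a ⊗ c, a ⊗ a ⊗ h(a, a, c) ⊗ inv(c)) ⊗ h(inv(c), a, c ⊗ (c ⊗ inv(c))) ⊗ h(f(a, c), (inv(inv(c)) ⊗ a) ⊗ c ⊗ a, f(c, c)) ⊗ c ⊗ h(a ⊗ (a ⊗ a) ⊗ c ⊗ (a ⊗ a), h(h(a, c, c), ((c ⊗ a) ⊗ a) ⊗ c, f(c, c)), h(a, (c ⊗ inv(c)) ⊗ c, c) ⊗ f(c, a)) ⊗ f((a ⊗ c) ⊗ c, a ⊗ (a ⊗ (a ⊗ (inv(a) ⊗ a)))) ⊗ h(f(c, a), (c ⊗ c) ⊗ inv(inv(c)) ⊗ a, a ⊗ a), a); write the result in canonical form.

Answer: f(c ⊗ f(a ⊗ c ⊗ c, a ⊗ a ⊗ a) ⊗ h(a ⊗ a ⊗ a ⊗ a ⊗ a ⊗ c, h(h(a, c, c), a ⊗ a ⊗ c ⊗ c, f(c, c)), f(c, a) ⊗ h(a, c, c)) ⊗ h(f(a, c), a ⊗ a ⊗ c ⊗ c, f(c, c)) ⊗ h(f(c, a), a ⊗ c ⊗ c ⊗ c, a ⊗ a) ⊗ h(h(c, a, c), a ⊗ c ⊗ c, h(f(a, c), a, c)) ⊗ h(inv(c), a, c), a)

Derivation:
Canonical form:  f(c ⊗ f(a ⊗ c ⊗ c, a ⊗ a ⊗ a) ⊗ h(a ⊗ a ⊗ a ⊗ a ⊗ a ⊗ c, h(h(a, c, c), a ⊗ a ⊗ c ⊗ c, f(c, c)), f(c, a) ⊗ h(a, c, c)) ⊗ h(f(a, c), a ⊗ a ⊗ c ⊗ c, f(c, c)) ⊗ h(f(c, a), a ⊗ c ⊗ c ⊗ c, a ⊗ a) ⊗ h(h(c, a, c), a ⊗ c ⊗ c, a ⊗ a ⊗ h(a, a, c) ⊗ inv(c)) ⊗ h(inv(c), a, c), a)
Match R2:  consume h(a, a, c), inv(c);  v := a, w := c, x := a ⊗ a, y := a, z := c
The extension variable absorbs all remaining arguments, so the whole application is rewritten.
Result:  f(c ⊗ f(a ⊗ c ⊗ c, a ⊗ a ⊗ a) ⊗ h(a ⊗ a ⊗ a ⊗ a ⊗ a ⊗ c, h(h(a, c, c), a ⊗ a ⊗ c ⊗ c, f(c, c)), f(c, a) ⊗ h(a, c, c)) ⊗ h(f(a, c), a ⊗ a ⊗ c ⊗ c, f(c, c)) ⊗ h(f(c, a), a ⊗ c ⊗ c ⊗ c, a ⊗ a) ⊗ h(h(c, a, c), a ⊗ c ⊗ c, h(f(a, c), a, c)) ⊗ h(inv(c), a, c), a)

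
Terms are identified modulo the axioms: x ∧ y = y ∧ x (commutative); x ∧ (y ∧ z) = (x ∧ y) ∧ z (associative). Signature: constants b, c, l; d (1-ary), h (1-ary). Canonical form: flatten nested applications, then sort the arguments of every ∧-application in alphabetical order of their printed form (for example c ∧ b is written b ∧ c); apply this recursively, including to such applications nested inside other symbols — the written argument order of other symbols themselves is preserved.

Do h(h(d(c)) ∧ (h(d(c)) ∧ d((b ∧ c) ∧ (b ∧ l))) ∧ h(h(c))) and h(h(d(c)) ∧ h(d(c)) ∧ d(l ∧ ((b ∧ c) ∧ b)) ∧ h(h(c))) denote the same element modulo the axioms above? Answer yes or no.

Left:  h(h(d(c)) ∧ (h(d(c)) ∧ d((b ∧ c) ∧ (b ∧ l))) ∧ h(h(c)))
  Work inside:  h(d(c)) ∧ (h(d(c)) ∧ d((b ∧ c) ∧ (b ∧ l))) ∧ h(h(c))
  Merge nested applications:  h(d(c)) ∧ h(d(c)) ∧ d((b ∧ c) ∧ (b ∧ l)) ∧ h(h(c))
  Simplify inside:  d((b ∧ c) ∧ (b ∧ l))  →  d(b ∧ b ∧ c ∧ l)
  Sort arguments:  d(b ∧ b ∧ c ∧ l) ∧ h(d(c)) ∧ h(d(c)) ∧ h(h(c))
  Put back:  h(d(b ∧ b ∧ c ∧ l) ∧ h(d(c)) ∧ h(d(c)) ∧ h(h(c)))
Right:  h(h(d(c)) ∧ h(d(c)) ∧ d(l ∧ ((b ∧ c) ∧ b)) ∧ h(h(c)))
  Descend into:  h(d(c)) ∧ h(d(c)) ∧ d(l ∧ ((b ∧ c) ∧ b)) ∧ h(h(c))
  Simplify inside:  d(l ∧ ((b ∧ c) ∧ b))  →  d(b ∧ b ∧ c ∧ l)
  Sort:  d(b ∧ b ∧ c ∧ l) ∧ h(d(c)) ∧ h(d(c)) ∧ h(h(c))
  Rebuild:  h(d(b ∧ b ∧ c ∧ l) ∧ h(d(c)) ∧ h(d(c)) ∧ h(h(c)))

Answer: yes — both canonical forms are h(d(b ∧ b ∧ c ∧ l) ∧ h(d(c)) ∧ h(d(c)) ∧ h(h(c)))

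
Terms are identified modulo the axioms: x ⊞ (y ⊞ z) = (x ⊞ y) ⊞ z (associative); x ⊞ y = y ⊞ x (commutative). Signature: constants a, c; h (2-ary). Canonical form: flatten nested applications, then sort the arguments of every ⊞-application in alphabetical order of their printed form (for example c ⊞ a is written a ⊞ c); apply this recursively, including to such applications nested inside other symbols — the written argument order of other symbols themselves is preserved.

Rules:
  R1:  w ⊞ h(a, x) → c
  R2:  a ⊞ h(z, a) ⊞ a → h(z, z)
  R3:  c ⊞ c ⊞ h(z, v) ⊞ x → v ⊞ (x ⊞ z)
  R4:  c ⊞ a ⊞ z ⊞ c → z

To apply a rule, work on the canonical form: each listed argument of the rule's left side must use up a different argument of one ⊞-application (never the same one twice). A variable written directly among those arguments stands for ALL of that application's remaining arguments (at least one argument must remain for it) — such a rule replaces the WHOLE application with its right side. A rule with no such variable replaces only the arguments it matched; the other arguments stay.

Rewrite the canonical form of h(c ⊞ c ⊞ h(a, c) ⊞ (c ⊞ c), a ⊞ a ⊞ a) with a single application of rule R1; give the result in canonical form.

Canonical form:  h(c ⊞ c ⊞ c ⊞ c ⊞ h(a, c), a ⊞ a ⊞ a)
Apply R1:  consuming h(a, c);  w := c ⊞ c ⊞ c ⊞ c, x := c
The extension variable absorbs all remaining arguments, so the whole application is rewritten.
Result:  h(c, a ⊞ a ⊞ a)

Answer: h(c, a ⊞ a ⊞ a)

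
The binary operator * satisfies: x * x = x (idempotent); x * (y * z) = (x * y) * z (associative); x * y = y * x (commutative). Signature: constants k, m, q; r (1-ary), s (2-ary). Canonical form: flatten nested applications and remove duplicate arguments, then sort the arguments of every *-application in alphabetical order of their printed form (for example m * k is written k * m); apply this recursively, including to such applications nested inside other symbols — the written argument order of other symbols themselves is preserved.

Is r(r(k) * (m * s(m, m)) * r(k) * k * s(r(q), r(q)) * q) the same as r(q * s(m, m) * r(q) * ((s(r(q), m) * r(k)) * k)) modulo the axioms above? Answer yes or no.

Answer: no — r(k * m * q * r(k) * s(m, m) * s(r(q), r(q))) vs r(k * q * r(k) * r(q) * s(m, m) * s(r(q), m))

Derivation:
Left:  r(r(k) * (m * s(m, m)) * r(k) * k * s(r(q), r(q)) * q)
  Work inside:  r(k) * (m * s(m, m)) * r(k) * k * s(r(q), r(q)) * q
  Flatten:  r(k) * m * s(m, m) * r(k) * k * s(r(q), r(q)) * q
  Idempotence:  drop duplicate r(k)
  Sort:  k * m * q * r(k) * s(m, m) * s(r(q), r(q))
  Rebuild:  r(k * m * q * r(k) * s(m, m) * s(r(q), r(q)))
Right:  r(q * s(m, m) * r(q) * ((s(r(q), m) * r(k)) * k))
  Work inside:  q * s(m, m) * r(q) * ((s(r(q), m) * r(k)) * k)
  Flatten:  q * s(m, m) * r(q) * s(r(q), m) * r(k) * k
  Order the arguments:  k * q * r(k) * r(q) * s(m, m) * s(r(q), m)
  Put back:  r(k * q * r(k) * r(q) * s(m, m) * s(r(q), m))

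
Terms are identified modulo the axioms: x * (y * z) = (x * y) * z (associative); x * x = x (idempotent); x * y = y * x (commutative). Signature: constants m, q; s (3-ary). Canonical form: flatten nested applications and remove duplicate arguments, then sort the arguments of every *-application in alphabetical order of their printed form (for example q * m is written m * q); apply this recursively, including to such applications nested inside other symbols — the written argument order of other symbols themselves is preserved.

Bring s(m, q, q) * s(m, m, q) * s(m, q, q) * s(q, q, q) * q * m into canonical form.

Deduplicate:  drop duplicate s(m, q, q)
Order the arguments:  m * q * s(m, m, q) * s(m, q, q) * s(q, q, q)

Answer: m * q * s(m, m, q) * s(m, q, q) * s(q, q, q)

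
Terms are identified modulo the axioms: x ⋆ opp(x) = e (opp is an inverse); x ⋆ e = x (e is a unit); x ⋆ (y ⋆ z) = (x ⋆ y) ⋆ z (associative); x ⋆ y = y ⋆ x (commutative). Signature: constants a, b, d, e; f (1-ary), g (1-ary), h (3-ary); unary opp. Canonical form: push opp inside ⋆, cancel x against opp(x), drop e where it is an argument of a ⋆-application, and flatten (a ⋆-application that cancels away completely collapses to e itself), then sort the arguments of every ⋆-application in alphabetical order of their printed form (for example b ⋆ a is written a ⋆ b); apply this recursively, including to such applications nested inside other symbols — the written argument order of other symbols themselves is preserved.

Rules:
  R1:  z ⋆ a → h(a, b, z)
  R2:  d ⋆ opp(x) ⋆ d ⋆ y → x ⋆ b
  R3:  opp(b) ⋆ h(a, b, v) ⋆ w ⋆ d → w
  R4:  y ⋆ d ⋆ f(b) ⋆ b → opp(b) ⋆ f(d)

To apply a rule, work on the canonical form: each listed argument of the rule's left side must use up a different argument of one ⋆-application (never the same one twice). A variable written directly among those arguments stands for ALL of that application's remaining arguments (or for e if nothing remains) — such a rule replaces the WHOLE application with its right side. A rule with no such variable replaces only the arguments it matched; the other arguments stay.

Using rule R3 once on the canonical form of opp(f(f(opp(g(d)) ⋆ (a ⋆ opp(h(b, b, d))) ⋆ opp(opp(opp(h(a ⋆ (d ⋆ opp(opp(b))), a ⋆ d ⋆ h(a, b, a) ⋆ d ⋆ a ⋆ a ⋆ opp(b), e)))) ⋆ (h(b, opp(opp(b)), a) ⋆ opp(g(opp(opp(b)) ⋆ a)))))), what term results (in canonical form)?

Answer: opp(f(f(a ⋆ h(b, b, a) ⋆ opp(g(a ⋆ b)) ⋆ opp(g(d)) ⋆ opp(h(a ⋆ b ⋆ d, a ⋆ a ⋆ a ⋆ d, e)) ⋆ opp(h(b, b, d)))))

Derivation:
Canonical form:  opp(f(f(a ⋆ h(b, b, a) ⋆ opp(g(a ⋆ b)) ⋆ opp(g(d)) ⋆ opp(h(a ⋆ b ⋆ d, a ⋆ a ⋆ a ⋆ d ⋆ d ⋆ h(a, b, a) ⋆ opp(b), e)) ⋆ opp(h(b, b, d)))))
Match R3:  consume d, h(a, b, a), opp(b);  v := a, w := a ⋆ a ⋆ a ⋆ d
Every leftover argument binds to the variable; the entire application is replaced.
Giving:  opp(f(f(a ⋆ h(b, b, a) ⋆ opp(g(a ⋆ b)) ⋆ opp(g(d)) ⋆ opp(h(a ⋆ b ⋆ d, a ⋆ a ⋆ a ⋆ d, e)) ⋆ opp(h(b, b, d)))))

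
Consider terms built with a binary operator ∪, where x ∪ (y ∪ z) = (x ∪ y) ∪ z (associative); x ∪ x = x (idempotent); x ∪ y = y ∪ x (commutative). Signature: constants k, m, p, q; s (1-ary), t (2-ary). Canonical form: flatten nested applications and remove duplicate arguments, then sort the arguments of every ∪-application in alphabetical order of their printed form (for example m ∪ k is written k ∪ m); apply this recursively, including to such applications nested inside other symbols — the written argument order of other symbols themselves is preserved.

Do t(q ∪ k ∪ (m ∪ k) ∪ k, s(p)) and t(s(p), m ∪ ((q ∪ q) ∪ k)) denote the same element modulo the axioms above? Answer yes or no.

Left:  t(q ∪ k ∪ (m ∪ k) ∪ k, s(p))
  Work inside:  q ∪ k ∪ (m ∪ k) ∪ k
  Un-nest:  q ∪ k ∪ m ∪ k ∪ k
  Drop duplicates:  drop duplicate k, k
  Sort:  k ∪ m ∪ q
  Reassemble:  t(k ∪ m ∪ q, s(p))
Right:  t(s(p), m ∪ ((q ∪ q) ∪ k))
  Work inside:  m ∪ ((q ∪ q) ∪ k)
  Flatten:  m ∪ q ∪ q ∪ k
  Drop duplicates:  drop duplicate q
  Sort arguments:  k ∪ m ∪ q
  Rebuild:  t(s(p), k ∪ m ∪ q)

Answer: no — t(k ∪ m ∪ q, s(p)) vs t(s(p), k ∪ m ∪ q)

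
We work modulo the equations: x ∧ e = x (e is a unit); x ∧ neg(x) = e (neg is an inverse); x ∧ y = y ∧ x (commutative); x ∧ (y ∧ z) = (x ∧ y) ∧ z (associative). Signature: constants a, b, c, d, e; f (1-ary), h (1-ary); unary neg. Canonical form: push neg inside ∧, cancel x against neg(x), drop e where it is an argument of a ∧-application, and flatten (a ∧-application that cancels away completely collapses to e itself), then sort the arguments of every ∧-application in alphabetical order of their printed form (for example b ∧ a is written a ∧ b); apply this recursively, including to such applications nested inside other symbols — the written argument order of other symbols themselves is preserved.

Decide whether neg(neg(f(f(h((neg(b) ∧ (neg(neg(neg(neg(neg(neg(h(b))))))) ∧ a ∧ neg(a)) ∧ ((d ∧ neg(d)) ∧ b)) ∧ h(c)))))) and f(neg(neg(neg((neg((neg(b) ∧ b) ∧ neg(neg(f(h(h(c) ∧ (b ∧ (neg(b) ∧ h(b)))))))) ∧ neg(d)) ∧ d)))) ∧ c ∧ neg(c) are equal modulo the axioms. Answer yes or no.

Left:  neg(neg(f(f(h((neg(b) ∧ (neg(neg(neg(neg(neg(neg(h(b))))))) ∧ a ∧ neg(a)) ∧ ((d ∧ neg(d)) ∧ b)) ∧ h(c))))))
  Push neg inside:  distribute neg over ∧ and collapse double neg
  Collect:  f(f(h(h(b) ∧ h(c))))
Right:  f(neg(neg(neg((neg((neg(b) ∧ b) ∧ neg(neg(f(h(h(c) ∧ (b ∧ (neg(b) ∧ h(b)))))))) ∧ neg(d)) ∧ d)))) ∧ c ∧ neg(c)
  Push neg inside:  distribute neg over ∧ and collapse double neg
  Cancel inverse pairs:  c cancels
  Combine occurrences:  f(f(h(h(b) ∧ h(c))))

Answer: yes — both canonical forms are f(f(h(h(b) ∧ h(c))))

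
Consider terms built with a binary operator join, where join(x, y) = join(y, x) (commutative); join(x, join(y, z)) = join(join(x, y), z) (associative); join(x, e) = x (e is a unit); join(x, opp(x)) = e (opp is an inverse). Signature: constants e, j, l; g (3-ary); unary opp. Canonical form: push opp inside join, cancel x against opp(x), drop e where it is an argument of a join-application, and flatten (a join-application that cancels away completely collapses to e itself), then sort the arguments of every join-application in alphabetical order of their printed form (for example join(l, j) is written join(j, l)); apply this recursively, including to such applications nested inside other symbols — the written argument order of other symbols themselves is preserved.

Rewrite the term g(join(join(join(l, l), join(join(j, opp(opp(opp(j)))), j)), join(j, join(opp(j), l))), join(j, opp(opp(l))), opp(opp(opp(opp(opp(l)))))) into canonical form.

Work inside:  join(join(join(l, l), join(join(j, opp(opp(opp(j)))), j)), join(j, join(opp(j), l)))
Push opp inside:  distribute opp over join and collapse double opp
Collect:  join(l, l, l, j)
Sort:  join(j, l, l, l)
Reassemble:  g(join(j, l, l, l), join(j, l), opp(l))

Answer: g(join(j, l, l, l), join(j, l), opp(l))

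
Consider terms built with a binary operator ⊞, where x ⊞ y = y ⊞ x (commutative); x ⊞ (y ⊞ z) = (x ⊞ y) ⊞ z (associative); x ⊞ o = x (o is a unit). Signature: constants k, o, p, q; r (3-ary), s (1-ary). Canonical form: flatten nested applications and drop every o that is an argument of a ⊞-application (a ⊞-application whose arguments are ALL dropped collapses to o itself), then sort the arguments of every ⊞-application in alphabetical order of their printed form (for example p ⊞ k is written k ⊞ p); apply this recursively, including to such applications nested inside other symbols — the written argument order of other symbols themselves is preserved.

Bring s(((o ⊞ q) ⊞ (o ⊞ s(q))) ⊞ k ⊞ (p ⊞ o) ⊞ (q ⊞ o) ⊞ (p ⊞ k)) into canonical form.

Descend into:  ((o ⊞ q) ⊞ (o ⊞ s(q))) ⊞ k ⊞ (p ⊞ o) ⊞ (q ⊞ o) ⊞ (p ⊞ k)
Un-nest:  o ⊞ q ⊞ o ⊞ s(q) ⊞ k ⊞ p ⊞ o ⊞ q ⊞ o ⊞ p ⊞ k
Units out:  drop o (×4)
Order the arguments:  k ⊞ k ⊞ p ⊞ p ⊞ q ⊞ q ⊞ s(q)
Reassemble:  s(k ⊞ k ⊞ p ⊞ p ⊞ q ⊞ q ⊞ s(q))

Answer: s(k ⊞ k ⊞ p ⊞ p ⊞ q ⊞ q ⊞ s(q))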